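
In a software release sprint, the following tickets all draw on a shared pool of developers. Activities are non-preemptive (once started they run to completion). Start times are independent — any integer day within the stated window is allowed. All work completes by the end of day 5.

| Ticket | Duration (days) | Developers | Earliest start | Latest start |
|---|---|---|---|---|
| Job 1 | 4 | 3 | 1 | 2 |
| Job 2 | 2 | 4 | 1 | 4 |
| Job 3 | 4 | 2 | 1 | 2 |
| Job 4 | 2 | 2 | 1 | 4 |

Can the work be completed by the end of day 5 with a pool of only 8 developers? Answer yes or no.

no

The minimum achievable peak is 9; 8 < 9, so no feasible schedule stays within the cap.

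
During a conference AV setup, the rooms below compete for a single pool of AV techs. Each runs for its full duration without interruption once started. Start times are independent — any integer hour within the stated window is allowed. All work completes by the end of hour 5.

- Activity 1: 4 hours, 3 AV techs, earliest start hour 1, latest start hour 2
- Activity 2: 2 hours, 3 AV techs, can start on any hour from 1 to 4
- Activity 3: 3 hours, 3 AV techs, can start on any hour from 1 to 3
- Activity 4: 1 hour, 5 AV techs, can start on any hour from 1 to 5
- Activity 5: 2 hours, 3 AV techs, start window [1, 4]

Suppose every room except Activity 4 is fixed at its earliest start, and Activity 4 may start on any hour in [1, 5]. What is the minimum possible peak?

Activity 4@1: h1:17  h2:12  h3:6  h4:3  h5:0 → peak 17
Activity 4@2: h1:12  h2:17  h3:6  h4:3  h5:0 → peak 17
Activity 4@3: h1:12  h2:12  h3:11  h4:3  h5:0 → peak 12
Activity 4@4: h1:12  h2:12  h3:6  h4:8  h5:0 → peak 12
Activity 4@5: h1:12  h2:12  h3:6  h4:3  h5:5 → peak 12
Best is Activity 4@3, peak 12.

12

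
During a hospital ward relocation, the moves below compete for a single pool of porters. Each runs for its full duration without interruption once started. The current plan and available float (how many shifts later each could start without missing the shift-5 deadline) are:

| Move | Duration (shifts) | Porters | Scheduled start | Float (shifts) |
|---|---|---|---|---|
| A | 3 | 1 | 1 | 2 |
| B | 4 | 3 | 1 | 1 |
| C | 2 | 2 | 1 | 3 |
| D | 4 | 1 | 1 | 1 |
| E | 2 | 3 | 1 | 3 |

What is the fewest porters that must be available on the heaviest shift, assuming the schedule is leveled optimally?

7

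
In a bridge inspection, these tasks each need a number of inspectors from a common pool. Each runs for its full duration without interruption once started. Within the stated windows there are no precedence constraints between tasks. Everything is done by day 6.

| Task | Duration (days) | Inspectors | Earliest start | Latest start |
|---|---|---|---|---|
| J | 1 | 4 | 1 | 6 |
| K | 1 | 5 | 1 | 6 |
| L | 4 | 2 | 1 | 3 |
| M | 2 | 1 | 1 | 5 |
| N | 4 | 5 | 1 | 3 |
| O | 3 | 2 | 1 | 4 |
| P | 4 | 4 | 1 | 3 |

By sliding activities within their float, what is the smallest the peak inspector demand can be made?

Early-start (J@1, K@1, L@1, M@1, N@1, O@1, P@1) gives peak 23: d1:23  d2:14  d3:13  d4:11  d5:0  d6:0.
Shift N→2, O→2, P→3.
Schedule J@1, K@1, L@1, M@1, N@2, O@2, P@3: d1:12  d2:10  d3:13  d4:13  d5:9  d6:4 — peak 13.

13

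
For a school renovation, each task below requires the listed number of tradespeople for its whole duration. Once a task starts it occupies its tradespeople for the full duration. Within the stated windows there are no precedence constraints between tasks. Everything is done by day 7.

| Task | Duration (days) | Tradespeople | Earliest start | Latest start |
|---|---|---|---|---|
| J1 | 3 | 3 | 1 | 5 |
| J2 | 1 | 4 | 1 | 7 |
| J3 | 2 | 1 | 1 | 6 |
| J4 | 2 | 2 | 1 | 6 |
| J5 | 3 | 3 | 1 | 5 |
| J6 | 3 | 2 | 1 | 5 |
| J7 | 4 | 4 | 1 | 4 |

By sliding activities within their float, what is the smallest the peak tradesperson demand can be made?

Early-start (J1@1, J2@1, J3@1, J4@1, J5@1, J6@1, J7@1) gives peak 19: d1:19  d2:15  d3:12  d4:4  d5:0  d6:0  d7:0.
Shift J4→2, J5→5, J6→2, J7→4.
Schedule J1@1, J2@1, J3@1, J4@2, J5@5, J6@2, J7@4: d1:8  d2:8  d3:7  d4:6  d5:7  d6:7  d7:7 — peak 8.
Total tradesperson-days = 50 over 7 days ⇒ peak ≥ ⌈50/7⌉ = 8, so 8 is optimal.

8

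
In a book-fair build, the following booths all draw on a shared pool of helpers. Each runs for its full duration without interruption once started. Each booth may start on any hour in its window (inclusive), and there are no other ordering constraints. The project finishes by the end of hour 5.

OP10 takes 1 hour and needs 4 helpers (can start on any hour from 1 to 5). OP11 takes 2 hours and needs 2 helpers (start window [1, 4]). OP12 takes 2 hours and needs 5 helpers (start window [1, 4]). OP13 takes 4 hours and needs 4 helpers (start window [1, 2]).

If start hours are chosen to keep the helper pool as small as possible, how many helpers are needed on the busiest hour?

9

Early-start (OP10@1, OP11@1, OP12@1, OP13@1) gives peak 15: h1:15  h2:11  h3:4  h4:4  h5:0.
Shift OP12→3, OP13→2.
Schedule OP10@1, OP11@1, OP12@3, OP13@2: h1:6  h2:6  h3:9  h4:9  h5:4 — peak 9.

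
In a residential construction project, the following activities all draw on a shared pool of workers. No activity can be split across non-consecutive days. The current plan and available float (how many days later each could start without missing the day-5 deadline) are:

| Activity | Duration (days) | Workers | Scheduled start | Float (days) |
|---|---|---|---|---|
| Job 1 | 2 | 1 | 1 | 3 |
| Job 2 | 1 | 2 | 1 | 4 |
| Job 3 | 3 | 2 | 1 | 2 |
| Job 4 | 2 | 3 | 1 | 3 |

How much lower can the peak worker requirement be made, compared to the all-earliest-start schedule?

Early-start peak: d1:8  d2:6  d3:2  d4:0  d5:0 ⇒ 8.
Leveled (Job 1@1, Job 2@3, Job 3@1, Job 4@4): d1:3  d2:3  d3:4  d4:3  d5:3 ⇒ 4.
Reduction 8 − 4 = 4.

4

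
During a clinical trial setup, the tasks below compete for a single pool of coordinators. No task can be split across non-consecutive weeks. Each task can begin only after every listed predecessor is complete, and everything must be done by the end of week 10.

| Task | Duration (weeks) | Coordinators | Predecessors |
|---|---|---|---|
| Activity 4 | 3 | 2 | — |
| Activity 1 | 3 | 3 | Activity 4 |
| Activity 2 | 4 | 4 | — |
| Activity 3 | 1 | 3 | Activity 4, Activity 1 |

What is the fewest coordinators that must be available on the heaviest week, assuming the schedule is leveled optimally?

Early-start (Activity 4@1, Activity 1@4, Activity 2@1, Activity 3@7) gives peak 7: w1:6  w2:6  w3:6  w4:7  w5:3  w6:3  w7:3  w8:0  w9:0  w10:0.
Shift Activity 1→5, Activity 3→8.
Schedule Activity 4@1, Activity 1@5, Activity 2@1, Activity 3@8: w1:6  w2:6  w3:6  w4:4  w5:3  w6:3  w7:3  w8:3  w9:0  w10:0 — peak 6.

6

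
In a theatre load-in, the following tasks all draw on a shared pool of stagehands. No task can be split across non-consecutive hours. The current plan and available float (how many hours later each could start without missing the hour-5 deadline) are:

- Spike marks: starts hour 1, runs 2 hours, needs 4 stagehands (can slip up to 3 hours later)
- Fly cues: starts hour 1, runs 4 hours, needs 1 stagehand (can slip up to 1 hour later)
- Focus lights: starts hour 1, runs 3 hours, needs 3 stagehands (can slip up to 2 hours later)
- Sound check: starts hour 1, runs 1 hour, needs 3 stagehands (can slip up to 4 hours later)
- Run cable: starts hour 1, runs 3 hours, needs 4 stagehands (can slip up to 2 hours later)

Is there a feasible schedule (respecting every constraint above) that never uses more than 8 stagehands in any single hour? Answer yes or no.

yes

Schedule Spike marks@1, Fly cues@1, Focus lights@1, Sound check@4, Run cable@3: h1:8  h2:8  h3:8  h4:8  h5:4 — peak 8 ≤ 8.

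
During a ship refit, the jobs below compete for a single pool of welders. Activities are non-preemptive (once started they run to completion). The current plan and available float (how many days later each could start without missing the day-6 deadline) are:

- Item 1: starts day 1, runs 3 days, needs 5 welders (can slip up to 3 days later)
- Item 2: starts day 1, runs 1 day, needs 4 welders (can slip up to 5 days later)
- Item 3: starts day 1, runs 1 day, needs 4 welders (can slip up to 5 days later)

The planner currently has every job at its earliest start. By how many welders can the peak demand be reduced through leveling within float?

8

Early-start peak: d1:13  d2:5  d3:5  d4:0  d5:0  d6:0 ⇒ 13.
Leveled (Item 1@1, Item 2@4, Item 3@5): d1:5  d2:5  d3:5  d4:4  d5:4  d6:0 ⇒ 5.
Reduction 13 − 5 = 8.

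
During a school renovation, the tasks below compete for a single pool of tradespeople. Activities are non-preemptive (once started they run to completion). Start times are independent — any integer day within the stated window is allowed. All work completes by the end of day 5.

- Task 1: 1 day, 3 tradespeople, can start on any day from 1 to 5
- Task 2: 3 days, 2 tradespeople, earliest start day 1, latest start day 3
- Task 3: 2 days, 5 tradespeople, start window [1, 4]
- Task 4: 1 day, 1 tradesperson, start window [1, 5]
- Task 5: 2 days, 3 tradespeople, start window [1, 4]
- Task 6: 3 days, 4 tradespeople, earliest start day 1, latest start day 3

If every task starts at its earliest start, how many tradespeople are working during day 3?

At early start, day 3 has: Task 2, Task 6.
Demand: 2 + 4 = 6.

6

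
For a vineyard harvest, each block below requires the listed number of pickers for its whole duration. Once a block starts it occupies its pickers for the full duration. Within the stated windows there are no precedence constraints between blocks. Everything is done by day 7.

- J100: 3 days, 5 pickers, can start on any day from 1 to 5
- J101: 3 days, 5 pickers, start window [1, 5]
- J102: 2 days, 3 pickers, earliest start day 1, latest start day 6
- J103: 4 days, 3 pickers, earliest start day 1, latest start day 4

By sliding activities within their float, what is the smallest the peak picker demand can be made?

8

Early-start (J100@1, J101@1, J102@1, J103@1) gives peak 16: d1:16  d2:16  d3:13  d4:3  d5:0  d6:0  d7:0.
Shift J101→4, J103→3.
Schedule J100@1, J101@4, J102@1, J103@3: d1:8  d2:8  d3:8  d4:8  d5:8  d6:8  d7:0 — peak 8.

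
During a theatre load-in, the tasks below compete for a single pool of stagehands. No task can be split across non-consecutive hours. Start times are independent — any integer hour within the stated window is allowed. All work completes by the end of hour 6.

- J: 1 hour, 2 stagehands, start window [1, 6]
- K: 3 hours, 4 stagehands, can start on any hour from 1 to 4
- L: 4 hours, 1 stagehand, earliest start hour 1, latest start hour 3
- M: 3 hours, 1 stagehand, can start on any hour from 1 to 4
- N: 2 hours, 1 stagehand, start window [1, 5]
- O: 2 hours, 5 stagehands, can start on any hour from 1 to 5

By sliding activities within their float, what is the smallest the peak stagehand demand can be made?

Early-start (J@1, K@1, L@1, M@1, N@1, O@1) gives peak 14: h1:14  h2:12  h3:6  h4:1  h5:0  h6:0.
Shift K→2, N→4, O→5.
Schedule J@1, K@2, L@1, M@1, N@4, O@5: h1:4  h2:6  h3:6  h4:6  h5:6  h6:5 — peak 6.
Total stagehand-hours = 33 over 6 hours ⇒ peak ≥ ⌈33/6⌉ = 6, so 6 is optimal.

6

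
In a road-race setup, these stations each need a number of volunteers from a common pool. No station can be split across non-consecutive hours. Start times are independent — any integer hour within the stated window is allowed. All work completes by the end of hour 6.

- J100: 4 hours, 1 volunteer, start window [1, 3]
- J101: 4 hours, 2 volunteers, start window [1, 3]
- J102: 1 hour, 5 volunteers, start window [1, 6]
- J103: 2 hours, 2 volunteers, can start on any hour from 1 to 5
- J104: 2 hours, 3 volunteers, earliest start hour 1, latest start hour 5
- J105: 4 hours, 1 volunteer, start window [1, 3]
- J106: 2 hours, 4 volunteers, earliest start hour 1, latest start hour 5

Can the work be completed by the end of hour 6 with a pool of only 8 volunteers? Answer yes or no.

yes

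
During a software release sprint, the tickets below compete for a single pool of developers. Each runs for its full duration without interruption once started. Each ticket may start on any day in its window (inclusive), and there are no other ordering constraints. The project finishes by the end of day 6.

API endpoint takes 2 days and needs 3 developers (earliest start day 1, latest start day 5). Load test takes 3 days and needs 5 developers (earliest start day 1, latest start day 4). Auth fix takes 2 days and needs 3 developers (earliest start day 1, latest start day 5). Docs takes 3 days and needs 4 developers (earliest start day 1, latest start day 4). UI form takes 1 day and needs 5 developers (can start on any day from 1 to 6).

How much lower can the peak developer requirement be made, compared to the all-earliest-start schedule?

11

Early-start peak: d1:20  d2:15  d3:9  d4:0  d5:0  d6:0 ⇒ 20.
Leveled (API endpoint@1, Load test@1, Auth fix@3, Docs@4, UI form@5): d1:8  d2:8  d3:8  d4:7  d5:9  d6:4 ⇒ 9.
Reduction 20 − 9 = 11.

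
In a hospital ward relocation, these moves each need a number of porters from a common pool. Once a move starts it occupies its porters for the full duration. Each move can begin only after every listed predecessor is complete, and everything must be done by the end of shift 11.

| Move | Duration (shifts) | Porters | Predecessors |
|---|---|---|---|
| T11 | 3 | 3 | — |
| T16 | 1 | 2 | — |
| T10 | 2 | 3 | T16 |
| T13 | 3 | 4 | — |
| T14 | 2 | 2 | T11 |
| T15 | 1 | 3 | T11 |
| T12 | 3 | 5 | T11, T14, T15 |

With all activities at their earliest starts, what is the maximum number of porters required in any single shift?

10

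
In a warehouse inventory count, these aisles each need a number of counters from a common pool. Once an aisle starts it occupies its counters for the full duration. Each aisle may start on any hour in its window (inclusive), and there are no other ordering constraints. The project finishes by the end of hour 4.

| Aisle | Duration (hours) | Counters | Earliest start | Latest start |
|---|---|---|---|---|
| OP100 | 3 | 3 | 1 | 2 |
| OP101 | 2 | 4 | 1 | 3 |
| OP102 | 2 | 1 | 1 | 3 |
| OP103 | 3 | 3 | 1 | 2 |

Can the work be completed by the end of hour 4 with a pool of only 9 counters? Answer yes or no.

no

The minimum achievable peak is 10; 9 < 10, so no feasible schedule stays within the cap.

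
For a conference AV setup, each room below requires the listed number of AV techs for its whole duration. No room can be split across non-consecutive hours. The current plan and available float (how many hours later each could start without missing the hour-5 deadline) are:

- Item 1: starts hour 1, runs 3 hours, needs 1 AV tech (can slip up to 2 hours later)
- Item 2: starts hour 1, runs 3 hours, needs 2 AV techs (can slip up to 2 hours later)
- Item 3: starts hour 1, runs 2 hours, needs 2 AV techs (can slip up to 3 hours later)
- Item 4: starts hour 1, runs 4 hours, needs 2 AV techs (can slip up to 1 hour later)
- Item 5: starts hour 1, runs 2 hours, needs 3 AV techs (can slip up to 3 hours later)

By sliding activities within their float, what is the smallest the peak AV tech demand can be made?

6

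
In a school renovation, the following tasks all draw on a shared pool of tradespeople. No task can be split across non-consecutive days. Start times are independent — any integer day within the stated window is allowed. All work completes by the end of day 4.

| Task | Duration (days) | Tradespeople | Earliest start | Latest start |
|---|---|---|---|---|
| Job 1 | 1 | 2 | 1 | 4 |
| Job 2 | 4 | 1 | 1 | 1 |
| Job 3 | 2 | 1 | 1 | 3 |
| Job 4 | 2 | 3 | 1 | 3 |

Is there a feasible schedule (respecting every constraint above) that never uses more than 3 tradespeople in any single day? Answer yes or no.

Total tradesperson-days = 14; over 4 days the average is 14/4 > 3, so some day must exceed 3.

no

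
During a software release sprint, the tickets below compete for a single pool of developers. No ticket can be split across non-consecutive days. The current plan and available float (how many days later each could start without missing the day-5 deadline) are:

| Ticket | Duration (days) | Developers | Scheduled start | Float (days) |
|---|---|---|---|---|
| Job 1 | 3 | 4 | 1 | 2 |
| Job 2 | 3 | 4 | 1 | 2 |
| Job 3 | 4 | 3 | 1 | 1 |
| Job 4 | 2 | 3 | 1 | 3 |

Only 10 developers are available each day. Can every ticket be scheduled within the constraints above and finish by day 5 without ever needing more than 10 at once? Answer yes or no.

no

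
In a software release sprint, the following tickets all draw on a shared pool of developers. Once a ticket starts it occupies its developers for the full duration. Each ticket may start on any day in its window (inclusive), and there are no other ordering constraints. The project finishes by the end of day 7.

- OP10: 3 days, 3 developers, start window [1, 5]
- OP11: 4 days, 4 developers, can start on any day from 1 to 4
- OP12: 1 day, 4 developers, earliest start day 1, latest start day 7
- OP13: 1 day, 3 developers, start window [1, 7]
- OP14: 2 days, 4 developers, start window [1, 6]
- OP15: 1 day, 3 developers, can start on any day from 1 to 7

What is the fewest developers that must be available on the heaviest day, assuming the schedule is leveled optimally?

Early-start (OP10@1, OP11@1, OP12@1, OP13@1, OP14@1, OP15@1) gives peak 21: d1:21  d2:11  d3:7  d4:4  d5:0  d6:0  d7:0.
Shift OP12→5, OP13→4, OP14→6, OP15→5.
Schedule OP10@1, OP11@1, OP12@5, OP13@4, OP14@6, OP15@5: d1:7  d2:7  d3:7  d4:7  d5:7  d6:4  d7:4 — peak 7.
Total developer-days = 43 over 7 days ⇒ peak ≥ ⌈43/7⌉ = 7, so 7 is optimal.

7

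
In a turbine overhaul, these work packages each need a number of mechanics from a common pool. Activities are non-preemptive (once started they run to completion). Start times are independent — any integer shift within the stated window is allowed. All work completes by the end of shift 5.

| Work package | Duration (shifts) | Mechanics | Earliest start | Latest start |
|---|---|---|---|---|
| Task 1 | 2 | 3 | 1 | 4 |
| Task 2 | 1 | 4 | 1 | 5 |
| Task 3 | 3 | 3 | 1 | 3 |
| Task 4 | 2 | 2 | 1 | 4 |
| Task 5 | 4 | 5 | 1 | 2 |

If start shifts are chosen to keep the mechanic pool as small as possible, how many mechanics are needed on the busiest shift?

Early-start (Task 1@1, Task 2@1, Task 3@1, Task 4@1, Task 5@1) gives peak 17: s1:17  s2:13  s3:8  s4:5  s5:0.
Shift Task 3→3, Task 5→2.
Schedule Task 1@1, Task 2@1, Task 3@3, Task 4@1, Task 5@2: s1:9  s2:10  s3:8  s4:8  s5:8 — peak 10.

10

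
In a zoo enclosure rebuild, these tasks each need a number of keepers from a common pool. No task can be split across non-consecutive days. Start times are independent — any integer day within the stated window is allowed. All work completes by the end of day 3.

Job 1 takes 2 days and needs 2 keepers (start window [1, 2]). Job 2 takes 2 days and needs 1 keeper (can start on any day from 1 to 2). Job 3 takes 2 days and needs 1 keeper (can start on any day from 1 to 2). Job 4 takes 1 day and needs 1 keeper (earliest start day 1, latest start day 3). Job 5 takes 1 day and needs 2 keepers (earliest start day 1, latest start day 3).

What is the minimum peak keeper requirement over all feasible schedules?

4

Early-start (Job 1@1, Job 2@1, Job 3@1, Job 4@1, Job 5@1) gives peak 7: d1:7  d2:4  d3:0.
Shift Job 4→3, Job 5→3.
Schedule Job 1@1, Job 2@1, Job 3@1, Job 4@3, Job 5@3: d1:4  d2:4  d3:3 — peak 4.
Total keeper-days = 11 over 3 days ⇒ peak ≥ ⌈11/3⌉ = 4, so 4 is optimal.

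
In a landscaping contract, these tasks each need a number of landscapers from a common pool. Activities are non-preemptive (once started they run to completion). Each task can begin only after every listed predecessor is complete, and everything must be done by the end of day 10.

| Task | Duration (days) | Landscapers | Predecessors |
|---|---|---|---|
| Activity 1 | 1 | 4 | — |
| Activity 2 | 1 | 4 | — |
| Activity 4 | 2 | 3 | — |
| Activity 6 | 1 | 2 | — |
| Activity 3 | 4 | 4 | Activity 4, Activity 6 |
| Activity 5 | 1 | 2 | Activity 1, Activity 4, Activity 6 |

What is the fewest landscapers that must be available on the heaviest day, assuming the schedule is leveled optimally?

4

Early-start (Activity 1@1, Activity 2@1, Activity 4@1, Activity 6@1, Activity 3@3, Activity 5@3) gives peak 13: d1:13  d2:3  d3:6  d4:4  d5:4  d6:4  d7:0  d8:0  d9:0  d10:0.
Shift Activity 2→2, Activity 4→3, Activity 6→5, Activity 3→6, Activity 5→10.
Schedule Activity 1@1, Activity 2@2, Activity 4@3, Activity 6@5, Activity 3@6, Activity 5@10: d1:4  d2:4  d3:3  d4:3  d5:2  d6:4  d7:4  d8:4  d9:4  d10:2 — peak 4.
Total landscaper-days = 34 over 10 days ⇒ peak ≥ ⌈34/10⌉ = 4, so 4 is optimal.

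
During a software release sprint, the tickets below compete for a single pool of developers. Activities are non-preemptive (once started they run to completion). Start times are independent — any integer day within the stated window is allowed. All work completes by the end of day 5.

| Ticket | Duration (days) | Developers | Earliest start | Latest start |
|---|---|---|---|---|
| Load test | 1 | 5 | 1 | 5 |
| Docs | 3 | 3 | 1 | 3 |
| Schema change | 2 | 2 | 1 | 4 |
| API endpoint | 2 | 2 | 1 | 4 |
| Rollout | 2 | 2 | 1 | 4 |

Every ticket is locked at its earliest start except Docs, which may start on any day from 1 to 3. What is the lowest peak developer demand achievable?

Docs@1: d1:14  d2:9  d3:3  d4:0  d5:0 → peak 14
Docs@2: d1:11  d2:9  d3:3  d4:3  d5:0 → peak 11
Docs@3: d1:11  d2:6  d3:3  d4:3  d5:3 → peak 11
Best is Docs@2, peak 11.

11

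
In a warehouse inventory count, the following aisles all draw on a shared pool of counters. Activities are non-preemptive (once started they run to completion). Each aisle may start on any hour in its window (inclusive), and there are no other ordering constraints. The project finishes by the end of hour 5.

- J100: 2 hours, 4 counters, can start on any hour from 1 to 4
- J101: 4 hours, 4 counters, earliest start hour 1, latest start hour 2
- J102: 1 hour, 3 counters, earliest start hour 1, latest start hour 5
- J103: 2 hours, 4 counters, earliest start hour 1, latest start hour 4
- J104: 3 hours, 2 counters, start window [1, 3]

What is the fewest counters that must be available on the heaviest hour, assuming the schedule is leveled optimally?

Early-start (J100@1, J101@1, J102@1, J103@1, J104@1) gives peak 17: h1:17  h2:14  h3:6  h4:4  h5:0.
Shift J102→3, J103→4.
Schedule J100@1, J101@1, J102@3, J103@4, J104@1: h1:10  h2:10  h3:9  h4:8  h5:4 — peak 10.

10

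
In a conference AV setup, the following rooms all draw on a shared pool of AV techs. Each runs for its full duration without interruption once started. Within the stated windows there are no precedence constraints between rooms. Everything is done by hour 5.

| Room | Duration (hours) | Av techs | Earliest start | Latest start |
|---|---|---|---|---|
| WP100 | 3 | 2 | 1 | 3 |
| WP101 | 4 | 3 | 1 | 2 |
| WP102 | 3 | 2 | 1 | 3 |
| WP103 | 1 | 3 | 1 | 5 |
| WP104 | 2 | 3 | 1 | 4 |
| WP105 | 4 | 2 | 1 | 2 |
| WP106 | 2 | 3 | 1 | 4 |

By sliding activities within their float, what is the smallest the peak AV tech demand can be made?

Early-start (WP100@1, WP101@1, WP102@1, WP103@1, WP104@1, WP105@1, WP106@1) gives peak 18: h1:18  h2:15  h3:9  h4:5  h5:0.
Shift WP102→3, WP103→5, WP106→4.
Schedule WP100@1, WP101@1, WP102@3, WP103@5, WP104@1, WP105@1, WP106@4: h1:10  h2:10  h3:9  h4:10  h5:8 — peak 10.
Total AV tech-hours = 47 over 5 hours ⇒ peak ≥ ⌈47/5⌉ = 10, so 10 is optimal.

10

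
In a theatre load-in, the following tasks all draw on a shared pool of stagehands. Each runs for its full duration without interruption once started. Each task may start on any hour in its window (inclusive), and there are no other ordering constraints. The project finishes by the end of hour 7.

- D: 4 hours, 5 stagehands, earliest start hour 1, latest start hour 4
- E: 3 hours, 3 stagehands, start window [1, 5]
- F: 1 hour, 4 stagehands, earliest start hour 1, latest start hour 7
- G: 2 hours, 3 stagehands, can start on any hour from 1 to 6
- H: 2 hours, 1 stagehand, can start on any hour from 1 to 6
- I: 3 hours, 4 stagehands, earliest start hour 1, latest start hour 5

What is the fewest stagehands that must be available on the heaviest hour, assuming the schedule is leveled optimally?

8

Early-start (D@1, E@1, F@1, G@1, H@1, I@1) gives peak 20: h1:20  h2:16  h3:12  h4:5  h5:0  h6:0  h7:0.
Shift F→5, G→6, H→6, I→5.
Schedule D@1, E@1, F@5, G@6, H@6, I@5: h1:8  h2:8  h3:8  h4:5  h5:8  h6:8  h7:8 — peak 8.
Total stagehand-hours = 53 over 7 hours ⇒ peak ≥ ⌈53/7⌉ = 8, so 8 is optimal.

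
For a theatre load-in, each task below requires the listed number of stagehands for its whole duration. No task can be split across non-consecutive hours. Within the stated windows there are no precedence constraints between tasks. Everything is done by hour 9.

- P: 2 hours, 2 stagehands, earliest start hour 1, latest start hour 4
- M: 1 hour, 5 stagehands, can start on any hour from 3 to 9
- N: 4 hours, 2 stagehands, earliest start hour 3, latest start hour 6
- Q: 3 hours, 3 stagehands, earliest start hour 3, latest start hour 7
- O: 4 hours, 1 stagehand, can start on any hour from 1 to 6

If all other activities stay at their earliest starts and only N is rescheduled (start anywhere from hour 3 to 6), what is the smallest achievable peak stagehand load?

9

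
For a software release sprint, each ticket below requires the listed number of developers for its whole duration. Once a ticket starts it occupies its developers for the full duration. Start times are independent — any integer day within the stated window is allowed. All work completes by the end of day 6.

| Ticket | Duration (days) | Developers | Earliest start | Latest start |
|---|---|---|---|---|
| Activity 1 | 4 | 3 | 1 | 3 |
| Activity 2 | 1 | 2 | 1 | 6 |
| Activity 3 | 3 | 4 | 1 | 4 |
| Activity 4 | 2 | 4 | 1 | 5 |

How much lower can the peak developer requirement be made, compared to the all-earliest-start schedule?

6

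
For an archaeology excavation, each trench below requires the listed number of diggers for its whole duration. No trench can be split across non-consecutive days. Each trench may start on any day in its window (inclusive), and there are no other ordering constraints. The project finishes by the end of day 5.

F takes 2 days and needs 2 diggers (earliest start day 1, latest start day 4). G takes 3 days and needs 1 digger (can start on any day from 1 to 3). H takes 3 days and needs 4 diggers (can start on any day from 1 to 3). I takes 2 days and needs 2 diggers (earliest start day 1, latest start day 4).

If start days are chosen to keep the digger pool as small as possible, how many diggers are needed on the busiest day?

5

Early-start (F@1, G@1, H@1, I@1) gives peak 9: d1:9  d2:9  d3:5  d4:0  d5:0.
Shift H→3.
Schedule F@1, G@1, H@3, I@1: d1:5  d2:5  d3:5  d4:4  d5:4 — peak 5.
Total digger-days = 23 over 5 days ⇒ peak ≥ ⌈23/5⌉ = 5, so 5 is optimal.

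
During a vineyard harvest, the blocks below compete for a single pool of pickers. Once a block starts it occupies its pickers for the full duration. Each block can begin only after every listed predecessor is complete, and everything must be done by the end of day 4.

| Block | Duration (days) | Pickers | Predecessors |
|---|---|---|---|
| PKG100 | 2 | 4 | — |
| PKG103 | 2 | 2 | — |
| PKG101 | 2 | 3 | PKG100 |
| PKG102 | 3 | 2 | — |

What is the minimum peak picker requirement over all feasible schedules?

7

Early-start (PKG100@1, PKG103@1, PKG101@3, PKG102@1) gives peak 8: d1:8  d2:8  d3:5  d4:3.
Shift PKG103→3.
Schedule PKG100@1, PKG103@3, PKG101@3, PKG102@1: d1:6  d2:6  d3:7  d4:5 — peak 7.
No arrangement of the 6 feasible schedules does better.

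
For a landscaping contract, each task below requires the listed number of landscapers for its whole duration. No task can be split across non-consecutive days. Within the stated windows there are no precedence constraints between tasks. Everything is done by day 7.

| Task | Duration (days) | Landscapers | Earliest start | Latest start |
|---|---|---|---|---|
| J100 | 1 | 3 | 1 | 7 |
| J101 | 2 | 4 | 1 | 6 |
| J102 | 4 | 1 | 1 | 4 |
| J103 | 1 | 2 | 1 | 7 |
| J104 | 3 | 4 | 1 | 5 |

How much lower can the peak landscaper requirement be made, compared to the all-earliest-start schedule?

9

Early-start peak: d1:14  d2:9  d3:5  d4:1  d5:0  d6:0  d7:0 ⇒ 14.
Leveled (J100@1, J101@2, J102@1, J103@4, J104@5): d1:4  d2:5  d3:5  d4:3  d5:4  d6:4  d7:4 ⇒ 5.
Reduction 14 − 5 = 9.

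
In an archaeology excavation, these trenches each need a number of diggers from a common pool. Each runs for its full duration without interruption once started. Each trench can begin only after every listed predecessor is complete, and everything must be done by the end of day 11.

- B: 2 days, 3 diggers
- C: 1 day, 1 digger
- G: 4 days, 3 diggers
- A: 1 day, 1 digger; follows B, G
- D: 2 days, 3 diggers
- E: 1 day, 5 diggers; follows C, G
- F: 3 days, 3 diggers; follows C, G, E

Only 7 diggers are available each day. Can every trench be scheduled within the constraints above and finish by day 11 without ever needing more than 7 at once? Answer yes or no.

yes

Schedule B@1, C@1, G@2, A@6, D@3, E@6, F@7: d1:4  d2:6  d3:6  d4:6  d5:3  d6:6  d7:3  d8:3  d9:3  d10:0  d11:0 — peak 6 ≤ 7.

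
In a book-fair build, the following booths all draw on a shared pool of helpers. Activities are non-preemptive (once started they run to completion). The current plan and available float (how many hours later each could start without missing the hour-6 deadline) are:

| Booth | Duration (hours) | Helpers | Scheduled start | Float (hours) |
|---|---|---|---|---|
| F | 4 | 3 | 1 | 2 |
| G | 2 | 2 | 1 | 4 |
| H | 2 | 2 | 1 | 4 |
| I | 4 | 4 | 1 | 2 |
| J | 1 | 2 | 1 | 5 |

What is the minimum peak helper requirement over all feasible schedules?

7

Early-start (F@1, G@1, H@1, I@1, J@1) gives peak 13: h1:13  h2:11  h3:7  h4:7  h5:0  h6:0.
Shift I→3, J→5.
Schedule F@1, G@1, H@1, I@3, J@5: h1:7  h2:7  h3:7  h4:7  h5:6  h6:4 — peak 7.
Total helper-hours = 38 over 6 hours ⇒ peak ≥ ⌈38/6⌉ = 7, so 7 is optimal.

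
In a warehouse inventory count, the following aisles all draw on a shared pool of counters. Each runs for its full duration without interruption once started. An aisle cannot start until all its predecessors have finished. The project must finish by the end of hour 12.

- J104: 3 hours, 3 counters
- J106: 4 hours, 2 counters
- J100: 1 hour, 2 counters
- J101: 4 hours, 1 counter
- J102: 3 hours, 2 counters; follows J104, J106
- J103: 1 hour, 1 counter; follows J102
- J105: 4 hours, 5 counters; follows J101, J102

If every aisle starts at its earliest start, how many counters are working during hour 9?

At early start, hour 9 has: J105.
Demand: 5 = 5.

5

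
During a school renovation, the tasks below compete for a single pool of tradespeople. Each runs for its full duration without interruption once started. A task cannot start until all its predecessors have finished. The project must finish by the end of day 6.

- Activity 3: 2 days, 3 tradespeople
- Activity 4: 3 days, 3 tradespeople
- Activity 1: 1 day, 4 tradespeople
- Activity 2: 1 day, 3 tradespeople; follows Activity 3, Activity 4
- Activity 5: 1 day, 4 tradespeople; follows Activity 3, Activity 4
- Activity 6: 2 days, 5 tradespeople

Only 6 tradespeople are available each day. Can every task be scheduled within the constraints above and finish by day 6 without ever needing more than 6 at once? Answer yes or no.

no

The minimum achievable peak is 7; 6 < 7, so no feasible schedule stays within the cap.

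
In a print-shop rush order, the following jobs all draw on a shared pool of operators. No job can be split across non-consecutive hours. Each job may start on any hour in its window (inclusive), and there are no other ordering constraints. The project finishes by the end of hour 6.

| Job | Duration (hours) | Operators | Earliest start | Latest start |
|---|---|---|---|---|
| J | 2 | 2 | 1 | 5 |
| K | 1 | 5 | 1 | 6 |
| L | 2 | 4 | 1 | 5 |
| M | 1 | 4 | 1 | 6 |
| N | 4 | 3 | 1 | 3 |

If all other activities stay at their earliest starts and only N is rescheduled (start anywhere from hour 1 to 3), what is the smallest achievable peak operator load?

N@1: h1:18  h2:9  h3:3  h4:3  h5:0  h6:0 → peak 18
N@2: h1:15  h2:9  h3:3  h4:3  h5:3  h6:0 → peak 15
N@3: h1:15  h2:6  h3:3  h4:3  h5:3  h6:3 → peak 15
Best is N@2, peak 15.

15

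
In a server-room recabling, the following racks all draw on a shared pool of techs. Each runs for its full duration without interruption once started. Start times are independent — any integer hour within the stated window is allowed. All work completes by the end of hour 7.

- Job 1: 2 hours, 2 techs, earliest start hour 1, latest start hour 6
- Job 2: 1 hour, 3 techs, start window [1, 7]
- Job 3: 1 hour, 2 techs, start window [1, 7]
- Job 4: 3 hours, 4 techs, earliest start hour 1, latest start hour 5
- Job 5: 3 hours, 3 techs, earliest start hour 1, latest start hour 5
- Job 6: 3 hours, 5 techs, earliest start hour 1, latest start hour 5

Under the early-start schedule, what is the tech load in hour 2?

At early start, hour 2 has: Job 1, Job 4, Job 5, Job 6.
Demand: 2 + 4 + 3 + 5 = 14.

14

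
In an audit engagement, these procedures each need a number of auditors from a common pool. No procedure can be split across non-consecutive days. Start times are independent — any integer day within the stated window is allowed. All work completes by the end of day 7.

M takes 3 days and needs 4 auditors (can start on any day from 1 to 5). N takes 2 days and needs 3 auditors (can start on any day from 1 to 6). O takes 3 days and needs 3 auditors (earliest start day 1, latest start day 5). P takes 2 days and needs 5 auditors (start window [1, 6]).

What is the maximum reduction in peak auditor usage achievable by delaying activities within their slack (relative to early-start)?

8

Early-start peak: d1:15  d2:15  d3:7  d4:0  d5:0  d6:0  d7:0 ⇒ 15.
Leveled (M@1, N@1, O@3, P@6): d1:7  d2:7  d3:7  d4:3  d5:3  d6:5  d7:5 ⇒ 7.
Reduction 15 − 7 = 8.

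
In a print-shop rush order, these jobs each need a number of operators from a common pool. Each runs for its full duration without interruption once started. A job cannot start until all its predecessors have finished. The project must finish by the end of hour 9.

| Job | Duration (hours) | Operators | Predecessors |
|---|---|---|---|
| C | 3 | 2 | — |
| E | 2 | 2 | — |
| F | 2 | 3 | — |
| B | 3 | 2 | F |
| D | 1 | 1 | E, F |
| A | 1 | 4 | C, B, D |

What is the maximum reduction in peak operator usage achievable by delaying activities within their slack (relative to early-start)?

Early-start peak: h1:7  h2:7  h3:5  h4:2  h5:2  h6:4  h7:0  h8:0  h9:0 ⇒ 7.
Leveled (C@1, E@1, F@4, B@6, D@6, A@9): h1:4  h2:4  h3:2  h4:3  h5:3  h6:3  h7:2  h8:2  h9:4 ⇒ 4.
Reduction 7 − 4 = 3.

3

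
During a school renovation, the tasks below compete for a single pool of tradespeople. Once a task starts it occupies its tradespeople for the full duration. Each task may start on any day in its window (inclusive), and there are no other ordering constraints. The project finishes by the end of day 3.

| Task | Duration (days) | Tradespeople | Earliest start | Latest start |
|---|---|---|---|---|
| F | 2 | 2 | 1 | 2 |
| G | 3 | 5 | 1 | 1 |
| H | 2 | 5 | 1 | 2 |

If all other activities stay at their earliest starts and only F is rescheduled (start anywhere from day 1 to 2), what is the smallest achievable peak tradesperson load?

12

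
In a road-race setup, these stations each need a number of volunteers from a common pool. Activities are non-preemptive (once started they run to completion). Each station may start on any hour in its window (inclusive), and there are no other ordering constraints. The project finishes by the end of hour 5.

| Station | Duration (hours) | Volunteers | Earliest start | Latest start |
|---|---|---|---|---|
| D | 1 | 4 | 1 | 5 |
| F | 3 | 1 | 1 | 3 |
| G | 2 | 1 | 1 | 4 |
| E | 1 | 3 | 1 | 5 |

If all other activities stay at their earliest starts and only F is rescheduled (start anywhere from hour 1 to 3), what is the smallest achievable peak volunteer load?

8

F@1: h1:9  h2:2  h3:1  h4:0  h5:0 → peak 9
F@2: h1:8  h2:2  h3:1  h4:1  h5:0 → peak 8
F@3: h1:8  h2:1  h3:1  h4:1  h5:1 → peak 8
Best is F@2, peak 8.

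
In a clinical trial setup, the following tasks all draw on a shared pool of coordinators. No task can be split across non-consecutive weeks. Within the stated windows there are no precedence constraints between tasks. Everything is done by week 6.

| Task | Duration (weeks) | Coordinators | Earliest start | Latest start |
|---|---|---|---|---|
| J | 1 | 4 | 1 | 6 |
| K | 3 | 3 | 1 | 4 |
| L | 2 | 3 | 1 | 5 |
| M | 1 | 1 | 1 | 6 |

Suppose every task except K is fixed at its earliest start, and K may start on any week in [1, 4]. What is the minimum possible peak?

K@1: w1:11  w2:6  w3:3  w4:0  w5:0  w6:0 → peak 11
K@2: w1:8  w2:6  w3:3  w4:3  w5:0  w6:0 → peak 8
K@3: w1:8  w2:3  w3:3  w4:3  w5:3  w6:0 → peak 8
K@4: w1:8  w2:3  w3:0  w4:3  w5:3  w6:3 → peak 8
Best is K@2, peak 8.

8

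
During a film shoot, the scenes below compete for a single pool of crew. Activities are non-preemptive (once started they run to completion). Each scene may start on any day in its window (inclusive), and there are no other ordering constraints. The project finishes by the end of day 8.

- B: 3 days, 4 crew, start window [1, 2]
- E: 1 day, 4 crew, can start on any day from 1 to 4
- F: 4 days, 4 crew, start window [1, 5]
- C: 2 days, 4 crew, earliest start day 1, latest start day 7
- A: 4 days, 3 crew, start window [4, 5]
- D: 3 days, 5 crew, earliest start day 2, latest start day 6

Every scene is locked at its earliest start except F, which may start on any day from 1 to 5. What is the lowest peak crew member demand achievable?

F@1: d1:16  d2:17  d3:13  d4:12  d5:3  d6:3  d7:3  d8:0 → peak 17
F@2: d1:12  d2:17  d3:13  d4:12  d5:7  d6:3  d7:3  d8:0 → peak 17
F@3: d1:12  d2:13  d3:13  d4:12  d5:7  d6:7  d7:3  d8:0 → peak 13
F@4: d1:12  d2:13  d3:9  d4:12  d5:7  d6:7  d7:7  d8:0 → peak 13
F@5: d1:12  d2:13  d3:9  d4:8  d5:7  d6:7  d7:7  d8:4 → peak 13
Best is F@3, peak 13.

13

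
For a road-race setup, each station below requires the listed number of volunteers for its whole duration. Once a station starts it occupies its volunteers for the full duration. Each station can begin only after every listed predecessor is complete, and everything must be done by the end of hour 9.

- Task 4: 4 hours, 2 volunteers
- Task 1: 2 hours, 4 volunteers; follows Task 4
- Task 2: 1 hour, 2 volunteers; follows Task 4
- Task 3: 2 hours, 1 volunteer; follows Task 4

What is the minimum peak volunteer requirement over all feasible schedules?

Early-start (Task 4@1, Task 1@5, Task 2@5, Task 3@5) gives peak 7: h1:2  h2:2  h3:2  h4:2  h5:7  h6:5  h7:0  h8:0  h9:0.
Shift Task 2→7, Task 3→7.
Schedule Task 4@1, Task 1@5, Task 2@7, Task 3@7: h1:2  h2:2  h3:2  h4:2  h5:4  h6:4  h7:3  h8:1  h9:0 — peak 4.

4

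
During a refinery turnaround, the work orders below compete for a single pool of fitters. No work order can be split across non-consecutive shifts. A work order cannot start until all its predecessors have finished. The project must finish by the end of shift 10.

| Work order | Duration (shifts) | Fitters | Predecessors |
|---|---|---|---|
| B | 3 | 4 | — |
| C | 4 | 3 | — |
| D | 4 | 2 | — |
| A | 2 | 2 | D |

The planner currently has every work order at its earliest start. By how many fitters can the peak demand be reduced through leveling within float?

4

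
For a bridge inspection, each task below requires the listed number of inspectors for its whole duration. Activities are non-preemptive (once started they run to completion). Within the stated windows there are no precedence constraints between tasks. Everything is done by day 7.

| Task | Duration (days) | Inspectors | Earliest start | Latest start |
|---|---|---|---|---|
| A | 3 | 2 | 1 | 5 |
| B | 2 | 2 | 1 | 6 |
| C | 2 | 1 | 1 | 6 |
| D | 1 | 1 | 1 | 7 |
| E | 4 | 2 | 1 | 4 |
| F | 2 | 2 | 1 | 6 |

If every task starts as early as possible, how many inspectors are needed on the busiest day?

10

Early-start schedule: A@1, B@1, C@1, D@1, E@1, F@1.
Load per day: day 1: 10, day 2: 9, day 3: 4, day 4: 2, day 5: 0, day 6: 0, day 7: 0.
Peak is 10.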